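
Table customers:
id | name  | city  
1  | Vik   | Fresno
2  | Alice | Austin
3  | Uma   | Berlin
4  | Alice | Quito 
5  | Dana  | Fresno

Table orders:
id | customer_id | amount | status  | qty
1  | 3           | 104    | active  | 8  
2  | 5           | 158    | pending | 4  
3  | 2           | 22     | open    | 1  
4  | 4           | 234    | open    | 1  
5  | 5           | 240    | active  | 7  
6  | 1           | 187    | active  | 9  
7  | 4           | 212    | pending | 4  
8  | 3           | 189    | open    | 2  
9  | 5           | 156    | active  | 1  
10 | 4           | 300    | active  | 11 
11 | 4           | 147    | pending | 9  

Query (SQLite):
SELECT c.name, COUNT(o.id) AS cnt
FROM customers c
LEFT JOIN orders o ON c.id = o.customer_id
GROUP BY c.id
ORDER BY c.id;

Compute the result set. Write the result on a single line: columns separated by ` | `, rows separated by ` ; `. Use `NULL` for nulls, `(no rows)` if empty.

Vik | 1 ; Alice | 1 ; Uma | 2 ; Alice | 4 ; Dana | 3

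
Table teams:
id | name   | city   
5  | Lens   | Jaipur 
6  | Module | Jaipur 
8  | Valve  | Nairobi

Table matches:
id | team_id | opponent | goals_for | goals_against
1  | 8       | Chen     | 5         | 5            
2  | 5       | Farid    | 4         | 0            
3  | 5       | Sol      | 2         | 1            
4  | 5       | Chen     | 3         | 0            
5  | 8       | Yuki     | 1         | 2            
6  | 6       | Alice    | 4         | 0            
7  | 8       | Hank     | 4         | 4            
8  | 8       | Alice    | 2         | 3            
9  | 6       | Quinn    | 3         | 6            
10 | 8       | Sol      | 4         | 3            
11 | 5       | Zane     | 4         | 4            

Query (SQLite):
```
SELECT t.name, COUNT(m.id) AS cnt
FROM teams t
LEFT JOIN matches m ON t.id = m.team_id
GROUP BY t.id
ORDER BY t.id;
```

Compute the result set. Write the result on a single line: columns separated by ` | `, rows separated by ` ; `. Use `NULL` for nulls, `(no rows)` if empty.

LEFT JOIN keeps every teams row; unmatched ones get NULL for matches columns.
Group by teams.id and compute COUNT(m.id). COUNT(col) of an all-NULL group is 0.
  5: ids {2, 3, 4, 11} → COUNT(m.id)=4
  6: ids {6, 9} → COUNT(m.id)=2
  8: ids {1, 5, 7, 8, 10} → COUNT(m.id)=5

Lens | 4 ; Module | 2 ; Valve | 5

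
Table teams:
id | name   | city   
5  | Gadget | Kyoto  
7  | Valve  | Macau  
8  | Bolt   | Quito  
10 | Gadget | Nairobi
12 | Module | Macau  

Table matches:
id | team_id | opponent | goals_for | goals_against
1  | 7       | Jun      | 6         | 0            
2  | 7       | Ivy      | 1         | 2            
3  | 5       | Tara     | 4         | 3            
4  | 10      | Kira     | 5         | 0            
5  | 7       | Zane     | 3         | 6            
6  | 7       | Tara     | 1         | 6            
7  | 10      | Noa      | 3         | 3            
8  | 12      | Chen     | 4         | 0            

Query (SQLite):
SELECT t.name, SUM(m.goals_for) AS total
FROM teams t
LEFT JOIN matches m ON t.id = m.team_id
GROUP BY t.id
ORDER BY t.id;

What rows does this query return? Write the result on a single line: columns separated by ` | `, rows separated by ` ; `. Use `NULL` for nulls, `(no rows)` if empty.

LEFT JOIN keeps every teams row; unmatched ones get NULL for matches columns.
Group by teams.id and compute SUM(m.goals_for). SUM over an all-NULL group is NULL.
  5: ids {3} → SUM(m.goals_for)=4
  7: ids {1, 2, 5, 6} → SUM(m.goals_for)=11
  8: ids {—} → SUM(m.goals_for)=NULL
  10: ids {4, 7} → SUM(m.goals_for)=8
  12: ids {8} → SUM(m.goals_for)=4

Gadget | 4 ; Valve | 11 ; Bolt | NULL ; Gadget | 8 ; Module | 4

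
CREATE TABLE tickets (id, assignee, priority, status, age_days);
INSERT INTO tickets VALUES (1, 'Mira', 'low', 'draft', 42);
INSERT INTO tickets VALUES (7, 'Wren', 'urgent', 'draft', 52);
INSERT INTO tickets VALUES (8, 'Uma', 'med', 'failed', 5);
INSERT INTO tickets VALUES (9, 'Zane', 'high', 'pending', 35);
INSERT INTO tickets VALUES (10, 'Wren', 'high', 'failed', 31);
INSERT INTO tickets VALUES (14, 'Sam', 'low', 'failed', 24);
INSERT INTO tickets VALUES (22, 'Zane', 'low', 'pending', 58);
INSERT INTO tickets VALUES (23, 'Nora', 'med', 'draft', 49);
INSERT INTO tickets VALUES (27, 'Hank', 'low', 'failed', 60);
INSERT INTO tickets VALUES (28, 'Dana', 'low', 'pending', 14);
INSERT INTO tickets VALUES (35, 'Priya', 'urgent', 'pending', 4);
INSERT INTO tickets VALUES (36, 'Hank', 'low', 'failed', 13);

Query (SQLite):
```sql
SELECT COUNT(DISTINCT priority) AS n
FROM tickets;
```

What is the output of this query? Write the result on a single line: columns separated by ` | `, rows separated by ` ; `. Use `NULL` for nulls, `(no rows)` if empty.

4

Count distinct non-NULL priority values.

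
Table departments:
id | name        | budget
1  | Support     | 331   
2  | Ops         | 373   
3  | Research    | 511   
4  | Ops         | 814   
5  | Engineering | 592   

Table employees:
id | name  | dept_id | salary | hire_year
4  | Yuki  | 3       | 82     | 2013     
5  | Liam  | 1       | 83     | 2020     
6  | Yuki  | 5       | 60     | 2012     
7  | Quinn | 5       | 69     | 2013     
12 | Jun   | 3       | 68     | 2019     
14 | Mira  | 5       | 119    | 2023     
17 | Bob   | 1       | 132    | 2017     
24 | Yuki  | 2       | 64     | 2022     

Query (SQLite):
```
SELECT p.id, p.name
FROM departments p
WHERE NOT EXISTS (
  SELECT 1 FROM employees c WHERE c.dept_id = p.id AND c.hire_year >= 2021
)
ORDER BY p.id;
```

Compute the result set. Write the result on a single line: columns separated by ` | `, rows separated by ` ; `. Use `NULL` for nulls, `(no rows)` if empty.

For each departments row, check whether any employees with matching dept_id has hire_year >= 2021.
Keep rows where that is false.

1 | Support ; 3 | Research ; 4 | Ops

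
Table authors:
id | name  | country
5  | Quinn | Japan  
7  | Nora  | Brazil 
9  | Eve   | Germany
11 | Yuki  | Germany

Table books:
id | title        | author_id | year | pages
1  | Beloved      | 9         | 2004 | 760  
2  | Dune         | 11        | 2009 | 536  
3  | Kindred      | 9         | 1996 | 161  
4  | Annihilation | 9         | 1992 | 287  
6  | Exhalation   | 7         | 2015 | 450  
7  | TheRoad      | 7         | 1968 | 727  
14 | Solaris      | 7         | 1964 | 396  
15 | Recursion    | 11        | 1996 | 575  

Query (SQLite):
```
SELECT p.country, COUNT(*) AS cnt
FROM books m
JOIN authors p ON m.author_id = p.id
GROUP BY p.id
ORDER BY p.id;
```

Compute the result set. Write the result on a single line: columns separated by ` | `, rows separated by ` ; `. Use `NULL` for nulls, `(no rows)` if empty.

Brazil | 3 ; Germany | 3 ; Germany | 2

Join each books row to its authors via author_id.
Group joined rows by authors.id; compute COUNT(*) per group.
  7: ids {6, 7, 14} → COUNT(*)=3
  9: ids {1, 3, 4} → COUNT(*)=3
  11: ids {2, 15} → COUNT(*)=2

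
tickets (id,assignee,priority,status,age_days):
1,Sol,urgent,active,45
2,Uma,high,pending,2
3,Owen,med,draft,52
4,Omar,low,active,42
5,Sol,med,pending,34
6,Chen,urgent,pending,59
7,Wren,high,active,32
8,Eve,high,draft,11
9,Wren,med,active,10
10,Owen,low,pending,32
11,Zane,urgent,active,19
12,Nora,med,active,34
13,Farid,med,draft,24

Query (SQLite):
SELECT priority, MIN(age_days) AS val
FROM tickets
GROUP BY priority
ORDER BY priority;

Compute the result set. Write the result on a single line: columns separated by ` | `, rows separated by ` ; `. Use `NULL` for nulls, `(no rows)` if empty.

high | 2 ; low | 32 ; med | 10 ; urgent | 19

Partition tickets by priority; compute MIN(age_days) within each group.
  high: ids {2, 7, 8} → MIN(age_days)=2
  low: ids {4, 10} → MIN(age_days)=32
  med: ids {3, 5, 9, 12, 13} → MIN(age_days)=10
  urgent: ids {1, 6, 11} → MIN(age_days)=19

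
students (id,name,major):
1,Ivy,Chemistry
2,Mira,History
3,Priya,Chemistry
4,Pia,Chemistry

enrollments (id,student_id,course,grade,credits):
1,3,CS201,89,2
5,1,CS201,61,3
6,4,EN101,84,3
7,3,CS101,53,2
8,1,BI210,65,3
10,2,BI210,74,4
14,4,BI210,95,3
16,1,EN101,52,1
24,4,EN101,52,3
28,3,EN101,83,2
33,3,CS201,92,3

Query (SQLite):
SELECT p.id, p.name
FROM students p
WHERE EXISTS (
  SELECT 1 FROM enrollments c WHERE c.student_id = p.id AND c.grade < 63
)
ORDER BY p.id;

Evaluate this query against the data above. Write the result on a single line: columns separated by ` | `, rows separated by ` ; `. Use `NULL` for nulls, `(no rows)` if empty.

1 | Ivy ; 3 | Priya ; 4 | Pia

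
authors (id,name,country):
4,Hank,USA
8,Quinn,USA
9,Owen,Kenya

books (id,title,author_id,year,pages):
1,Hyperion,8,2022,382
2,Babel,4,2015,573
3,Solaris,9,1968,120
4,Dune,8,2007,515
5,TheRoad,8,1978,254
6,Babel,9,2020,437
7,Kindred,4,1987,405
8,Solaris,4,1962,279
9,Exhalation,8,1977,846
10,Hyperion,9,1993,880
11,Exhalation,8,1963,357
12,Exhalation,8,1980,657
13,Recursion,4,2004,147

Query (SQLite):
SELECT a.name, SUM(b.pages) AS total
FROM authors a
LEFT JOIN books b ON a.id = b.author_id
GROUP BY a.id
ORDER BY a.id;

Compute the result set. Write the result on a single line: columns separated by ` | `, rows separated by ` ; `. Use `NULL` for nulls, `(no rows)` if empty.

LEFT JOIN keeps every authors row; unmatched ones get NULL for books columns.
Group by authors.id and compute SUM(b.pages). SUM over an all-NULL group is NULL.
  4: ids {2, 7, 8, 13} → SUM(b.pages)=1404
  8: ids {1, 4, 5, 9, 11, 12} → SUM(b.pages)=3011
  9: ids {3, 6, 10} → SUM(b.pages)=1437

Hank | 1404 ; Quinn | 3011 ; Owen | 1437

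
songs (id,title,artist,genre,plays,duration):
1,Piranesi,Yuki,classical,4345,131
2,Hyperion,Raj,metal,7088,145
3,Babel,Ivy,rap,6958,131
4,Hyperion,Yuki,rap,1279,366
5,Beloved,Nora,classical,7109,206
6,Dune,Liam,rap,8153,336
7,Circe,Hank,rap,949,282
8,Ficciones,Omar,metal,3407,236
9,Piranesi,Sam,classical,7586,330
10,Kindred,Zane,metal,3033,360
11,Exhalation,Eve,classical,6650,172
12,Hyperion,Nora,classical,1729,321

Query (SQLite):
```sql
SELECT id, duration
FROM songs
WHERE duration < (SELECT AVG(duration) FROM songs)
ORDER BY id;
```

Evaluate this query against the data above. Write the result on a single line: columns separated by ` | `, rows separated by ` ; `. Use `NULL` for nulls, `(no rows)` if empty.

Scalar subquery: AVG(duration) over all songs rows = 251.333333 (≈; comparison uses full precision).
Keep rows where duration < that value.

1 | 131 ; 2 | 145 ; 3 | 131 ; 5 | 206 ; 8 | 236 ; 11 | 172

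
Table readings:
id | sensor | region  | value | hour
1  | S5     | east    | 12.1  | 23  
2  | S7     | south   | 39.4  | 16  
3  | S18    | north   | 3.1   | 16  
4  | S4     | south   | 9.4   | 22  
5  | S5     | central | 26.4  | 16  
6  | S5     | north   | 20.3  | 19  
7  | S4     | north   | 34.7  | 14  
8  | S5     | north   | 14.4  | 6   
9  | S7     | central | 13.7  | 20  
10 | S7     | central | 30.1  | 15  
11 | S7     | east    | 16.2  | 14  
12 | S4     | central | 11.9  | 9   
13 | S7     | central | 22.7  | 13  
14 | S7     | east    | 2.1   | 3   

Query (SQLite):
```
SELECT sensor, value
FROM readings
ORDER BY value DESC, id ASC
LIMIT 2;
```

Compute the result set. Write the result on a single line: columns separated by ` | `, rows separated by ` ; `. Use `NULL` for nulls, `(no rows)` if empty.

Sort by value desc, tiebreak id asc: (39.4, id=2), (34.7, id=7), (30.1, id=10), (26.4, id=5), (22.7, id=13) …. Take first 2.

S7 | 39.4 ; S4 | 34.7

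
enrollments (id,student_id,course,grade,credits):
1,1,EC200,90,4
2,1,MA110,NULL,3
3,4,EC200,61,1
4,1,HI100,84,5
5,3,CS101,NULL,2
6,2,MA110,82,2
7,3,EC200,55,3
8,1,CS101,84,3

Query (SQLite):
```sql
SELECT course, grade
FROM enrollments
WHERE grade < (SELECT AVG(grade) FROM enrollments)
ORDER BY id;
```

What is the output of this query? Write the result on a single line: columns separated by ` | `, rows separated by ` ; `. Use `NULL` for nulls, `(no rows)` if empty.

EC200 | 61 ; EC200 | 55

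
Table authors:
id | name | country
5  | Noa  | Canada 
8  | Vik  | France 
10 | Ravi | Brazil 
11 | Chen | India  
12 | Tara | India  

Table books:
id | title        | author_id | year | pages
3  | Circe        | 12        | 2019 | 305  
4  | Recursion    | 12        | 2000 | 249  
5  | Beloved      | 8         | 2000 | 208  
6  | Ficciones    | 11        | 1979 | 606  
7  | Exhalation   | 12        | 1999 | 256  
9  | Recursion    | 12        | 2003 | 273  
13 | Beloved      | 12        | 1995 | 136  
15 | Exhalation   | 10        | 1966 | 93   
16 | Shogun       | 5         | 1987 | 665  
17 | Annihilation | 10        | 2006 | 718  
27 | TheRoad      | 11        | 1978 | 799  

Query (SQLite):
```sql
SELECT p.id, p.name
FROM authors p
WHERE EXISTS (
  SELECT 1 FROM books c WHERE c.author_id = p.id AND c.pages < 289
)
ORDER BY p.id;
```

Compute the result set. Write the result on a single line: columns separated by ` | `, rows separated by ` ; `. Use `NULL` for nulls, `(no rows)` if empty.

8 | Vik ; 10 | Ravi ; 12 | Tara

For each authors row, check whether any books with matching author_id has pages < 289.
Keep rows where that is true.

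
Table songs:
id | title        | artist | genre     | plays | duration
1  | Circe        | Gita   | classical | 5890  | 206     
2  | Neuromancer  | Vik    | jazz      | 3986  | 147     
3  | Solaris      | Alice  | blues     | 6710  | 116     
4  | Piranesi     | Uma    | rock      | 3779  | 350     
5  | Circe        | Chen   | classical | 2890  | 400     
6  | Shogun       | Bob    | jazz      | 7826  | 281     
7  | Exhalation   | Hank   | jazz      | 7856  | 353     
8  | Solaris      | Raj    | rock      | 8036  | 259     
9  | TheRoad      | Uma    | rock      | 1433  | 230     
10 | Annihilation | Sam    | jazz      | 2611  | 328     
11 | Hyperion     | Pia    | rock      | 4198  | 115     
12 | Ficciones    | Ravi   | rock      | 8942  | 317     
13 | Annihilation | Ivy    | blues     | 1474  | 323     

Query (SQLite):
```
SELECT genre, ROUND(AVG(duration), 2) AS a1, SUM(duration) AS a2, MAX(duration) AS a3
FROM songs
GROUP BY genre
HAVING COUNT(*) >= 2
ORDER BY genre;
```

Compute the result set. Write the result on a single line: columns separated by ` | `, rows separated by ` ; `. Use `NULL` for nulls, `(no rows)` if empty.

blues | 219.5 | 439 | 323 ; classical | 303 | 606 | 400 ; jazz | 277.25 | 1109 | 353 ; rock | 254.2 | 1271 | 350

Group songs by genre.
Per group compute: ROUND(AVG(duration), 2), SUM(duration), MAX(duration).
HAVING: drop groups with fewer than 2 rows.
  blues: ids {3, 13} → ROUND(AVG(duration), 2)=219.5, SUM(duration)=439, MAX(duration)=323
  classical: ids {1, 5} → ROUND(AVG(duration), 2)=303, SUM(duration)=606, MAX(duration)=400
  jazz: ids {2, 6, 7, 10} → ROUND(AVG(duration), 2)=277.25, SUM(duration)=1109, MAX(duration)=353
  rock: ids {4, 8, 9, 11, 12} → ROUND(AVG(duration), 2)=254.2, SUM(duration)=1271, MAX(duration)=350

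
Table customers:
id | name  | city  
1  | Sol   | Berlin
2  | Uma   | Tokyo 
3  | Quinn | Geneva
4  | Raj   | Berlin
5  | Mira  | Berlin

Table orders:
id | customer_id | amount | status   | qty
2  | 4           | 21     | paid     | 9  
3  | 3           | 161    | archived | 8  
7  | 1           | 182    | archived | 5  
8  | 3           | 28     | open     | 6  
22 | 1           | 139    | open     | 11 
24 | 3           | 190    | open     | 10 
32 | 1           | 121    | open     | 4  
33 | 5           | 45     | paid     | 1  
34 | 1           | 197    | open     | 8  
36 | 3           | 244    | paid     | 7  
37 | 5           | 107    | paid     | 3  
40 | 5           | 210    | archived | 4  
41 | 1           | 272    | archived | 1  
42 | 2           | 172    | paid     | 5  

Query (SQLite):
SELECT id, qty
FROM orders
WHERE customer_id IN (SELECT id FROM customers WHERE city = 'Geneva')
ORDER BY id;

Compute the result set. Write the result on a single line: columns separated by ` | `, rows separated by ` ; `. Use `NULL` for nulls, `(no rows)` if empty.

3 | 8 ; 8 | 6 ; 24 | 10 ; 36 | 7

Inner query: customers.id where city = 'Geneva'.
Outer: keep orders rows whose customer_id is in that set.
Inner query → {3}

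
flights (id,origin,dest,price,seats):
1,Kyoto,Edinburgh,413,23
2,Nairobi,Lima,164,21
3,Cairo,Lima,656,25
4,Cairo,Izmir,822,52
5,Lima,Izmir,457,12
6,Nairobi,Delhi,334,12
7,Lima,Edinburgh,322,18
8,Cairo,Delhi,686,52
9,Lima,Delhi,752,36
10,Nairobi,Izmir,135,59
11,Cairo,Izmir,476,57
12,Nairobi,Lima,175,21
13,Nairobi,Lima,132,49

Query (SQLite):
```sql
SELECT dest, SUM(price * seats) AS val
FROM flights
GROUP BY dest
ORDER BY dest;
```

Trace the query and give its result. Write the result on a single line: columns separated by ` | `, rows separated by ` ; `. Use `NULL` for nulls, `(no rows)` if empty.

For each row compute price * seats.
Group by dest; take SUM of the expression per group.
  Delhi: ids {6, 8, 9} → SUM(price * seats)=66752
  Edinburgh: ids {1, 7} → SUM(price * seats)=15295
  Izmir: ids {4, 5, 10, 11} → SUM(price * seats)=83325
  Lima: ids {2, 3, 12, 13} → SUM(price * seats)=29987

Delhi | 66752 ; Edinburgh | 15295 ; Izmir | 83325 ; Lima | 29987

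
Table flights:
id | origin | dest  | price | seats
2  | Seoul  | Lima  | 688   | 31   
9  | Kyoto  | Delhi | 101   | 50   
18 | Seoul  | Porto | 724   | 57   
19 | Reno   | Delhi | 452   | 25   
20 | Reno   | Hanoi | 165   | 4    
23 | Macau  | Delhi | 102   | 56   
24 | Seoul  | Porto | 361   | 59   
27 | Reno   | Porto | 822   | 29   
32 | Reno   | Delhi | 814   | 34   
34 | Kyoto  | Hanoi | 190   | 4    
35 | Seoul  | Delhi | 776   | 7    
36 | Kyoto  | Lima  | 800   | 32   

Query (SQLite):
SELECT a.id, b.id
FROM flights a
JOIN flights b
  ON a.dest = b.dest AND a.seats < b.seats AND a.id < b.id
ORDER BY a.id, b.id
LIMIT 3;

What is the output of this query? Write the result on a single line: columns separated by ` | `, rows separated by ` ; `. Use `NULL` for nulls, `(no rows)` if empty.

Pairs (a,b) with same dest, a.seats < b.seats, a.id < b.id.
dest groups: Delhi:{9,19,23,32,35} Hanoi:{20,34} Lima:{2,36} Porto:{18,24,27}
Ordered by (a.id, b.id); first 3.

2 | 36 ; 9 | 23 ; 18 | 24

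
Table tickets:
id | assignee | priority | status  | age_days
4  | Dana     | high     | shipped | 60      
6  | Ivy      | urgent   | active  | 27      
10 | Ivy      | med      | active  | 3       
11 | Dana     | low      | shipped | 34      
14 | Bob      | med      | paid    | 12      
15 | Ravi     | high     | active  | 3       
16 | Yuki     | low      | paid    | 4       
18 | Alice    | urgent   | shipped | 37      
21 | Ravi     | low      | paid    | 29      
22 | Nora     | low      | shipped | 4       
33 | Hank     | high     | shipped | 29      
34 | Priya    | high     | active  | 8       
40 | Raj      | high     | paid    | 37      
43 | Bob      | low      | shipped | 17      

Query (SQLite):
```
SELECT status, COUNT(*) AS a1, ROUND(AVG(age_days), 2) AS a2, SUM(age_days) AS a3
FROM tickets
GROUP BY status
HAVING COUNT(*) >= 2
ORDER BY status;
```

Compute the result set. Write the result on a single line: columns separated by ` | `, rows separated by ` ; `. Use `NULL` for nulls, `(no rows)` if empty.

active | 4 | 10.25 | 41 ; paid | 4 | 20.5 | 82 ; shipped | 6 | 30.17 | 181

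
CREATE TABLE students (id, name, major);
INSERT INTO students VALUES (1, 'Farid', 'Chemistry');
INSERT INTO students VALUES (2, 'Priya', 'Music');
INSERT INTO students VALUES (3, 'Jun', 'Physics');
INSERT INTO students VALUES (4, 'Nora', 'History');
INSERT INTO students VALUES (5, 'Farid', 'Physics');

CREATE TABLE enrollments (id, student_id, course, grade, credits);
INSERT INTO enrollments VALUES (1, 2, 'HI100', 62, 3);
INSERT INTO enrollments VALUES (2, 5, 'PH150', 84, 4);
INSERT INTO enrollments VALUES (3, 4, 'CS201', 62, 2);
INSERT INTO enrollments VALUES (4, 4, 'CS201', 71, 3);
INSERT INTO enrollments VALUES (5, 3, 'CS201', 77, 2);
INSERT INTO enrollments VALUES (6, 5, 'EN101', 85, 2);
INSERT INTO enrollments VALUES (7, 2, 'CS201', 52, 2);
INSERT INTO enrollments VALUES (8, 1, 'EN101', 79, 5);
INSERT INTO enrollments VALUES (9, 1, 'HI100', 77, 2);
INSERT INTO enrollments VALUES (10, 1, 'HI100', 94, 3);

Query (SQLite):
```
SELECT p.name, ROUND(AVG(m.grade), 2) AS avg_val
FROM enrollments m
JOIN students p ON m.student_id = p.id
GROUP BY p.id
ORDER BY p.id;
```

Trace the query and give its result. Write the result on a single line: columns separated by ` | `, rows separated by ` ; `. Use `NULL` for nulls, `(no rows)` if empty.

Farid | 83.33 ; Priya | 57 ; Jun | 77 ; Nora | 66.5 ; Farid | 84.5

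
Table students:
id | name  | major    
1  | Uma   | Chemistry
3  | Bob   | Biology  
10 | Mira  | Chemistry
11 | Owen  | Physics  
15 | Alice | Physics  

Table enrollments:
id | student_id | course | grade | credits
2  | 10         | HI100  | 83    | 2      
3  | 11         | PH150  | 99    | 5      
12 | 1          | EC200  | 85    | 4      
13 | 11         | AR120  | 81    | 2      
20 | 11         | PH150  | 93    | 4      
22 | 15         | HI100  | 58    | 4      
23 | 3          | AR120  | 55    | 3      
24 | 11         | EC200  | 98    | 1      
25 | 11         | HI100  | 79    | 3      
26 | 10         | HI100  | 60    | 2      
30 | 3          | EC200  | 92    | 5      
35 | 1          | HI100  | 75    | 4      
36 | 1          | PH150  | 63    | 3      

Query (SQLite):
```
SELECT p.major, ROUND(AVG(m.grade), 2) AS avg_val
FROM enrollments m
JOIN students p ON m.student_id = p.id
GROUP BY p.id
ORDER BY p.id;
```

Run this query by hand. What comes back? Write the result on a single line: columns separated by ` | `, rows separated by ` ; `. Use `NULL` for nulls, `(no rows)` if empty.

Chemistry | 74.33 ; Biology | 73.5 ; Chemistry | 71.5 ; Physics | 90 ; Physics | 58

Join each enrollments row to its students via student_id.
Group joined rows by students.id; compute ROUND(AVG(m.grade), 2) per group.
  1: ids {12, 35, 36} → ROUND(AVG(m.grade), 2)=74.33
  3: ids {23, 30} → ROUND(AVG(m.grade), 2)=73.5
  10: ids {2, 26} → ROUND(AVG(m.grade), 2)=71.5
  11: ids {3, 13, 20, 24, 25} → ROUND(AVG(m.grade), 2)=90
  15: ids {22} → ROUND(AVG(m.grade), 2)=58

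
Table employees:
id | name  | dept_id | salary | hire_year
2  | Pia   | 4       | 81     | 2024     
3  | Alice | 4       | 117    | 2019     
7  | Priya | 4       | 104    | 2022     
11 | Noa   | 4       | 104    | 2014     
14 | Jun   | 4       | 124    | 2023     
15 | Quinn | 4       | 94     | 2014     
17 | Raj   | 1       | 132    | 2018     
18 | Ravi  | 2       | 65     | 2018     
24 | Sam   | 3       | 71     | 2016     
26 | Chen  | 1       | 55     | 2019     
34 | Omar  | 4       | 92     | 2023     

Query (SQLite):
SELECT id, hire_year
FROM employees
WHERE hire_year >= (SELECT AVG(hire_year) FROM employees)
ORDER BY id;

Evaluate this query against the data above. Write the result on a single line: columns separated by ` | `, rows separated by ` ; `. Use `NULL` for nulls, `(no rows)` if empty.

Scalar subquery: AVG(hire_year) over all employees rows = 2019.090909 (≈; comparison uses full precision).
Keep rows where hire_year >= that value.

2 | 2024 ; 7 | 2022 ; 14 | 2023 ; 34 | 2023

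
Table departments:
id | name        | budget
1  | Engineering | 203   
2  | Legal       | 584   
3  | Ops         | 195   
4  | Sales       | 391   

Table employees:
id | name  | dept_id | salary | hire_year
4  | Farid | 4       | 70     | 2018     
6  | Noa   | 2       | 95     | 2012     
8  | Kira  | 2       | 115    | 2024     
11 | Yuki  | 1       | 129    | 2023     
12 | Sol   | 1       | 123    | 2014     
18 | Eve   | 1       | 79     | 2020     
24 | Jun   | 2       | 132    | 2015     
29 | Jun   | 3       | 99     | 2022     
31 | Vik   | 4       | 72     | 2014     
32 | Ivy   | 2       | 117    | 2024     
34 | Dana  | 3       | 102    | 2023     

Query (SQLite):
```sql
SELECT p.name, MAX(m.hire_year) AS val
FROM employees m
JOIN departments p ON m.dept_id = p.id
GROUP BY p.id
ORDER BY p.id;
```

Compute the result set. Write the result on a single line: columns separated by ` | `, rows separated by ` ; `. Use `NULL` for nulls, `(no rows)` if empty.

Engineering | 2023 ; Legal | 2024 ; Ops | 2023 ; Sales | 2018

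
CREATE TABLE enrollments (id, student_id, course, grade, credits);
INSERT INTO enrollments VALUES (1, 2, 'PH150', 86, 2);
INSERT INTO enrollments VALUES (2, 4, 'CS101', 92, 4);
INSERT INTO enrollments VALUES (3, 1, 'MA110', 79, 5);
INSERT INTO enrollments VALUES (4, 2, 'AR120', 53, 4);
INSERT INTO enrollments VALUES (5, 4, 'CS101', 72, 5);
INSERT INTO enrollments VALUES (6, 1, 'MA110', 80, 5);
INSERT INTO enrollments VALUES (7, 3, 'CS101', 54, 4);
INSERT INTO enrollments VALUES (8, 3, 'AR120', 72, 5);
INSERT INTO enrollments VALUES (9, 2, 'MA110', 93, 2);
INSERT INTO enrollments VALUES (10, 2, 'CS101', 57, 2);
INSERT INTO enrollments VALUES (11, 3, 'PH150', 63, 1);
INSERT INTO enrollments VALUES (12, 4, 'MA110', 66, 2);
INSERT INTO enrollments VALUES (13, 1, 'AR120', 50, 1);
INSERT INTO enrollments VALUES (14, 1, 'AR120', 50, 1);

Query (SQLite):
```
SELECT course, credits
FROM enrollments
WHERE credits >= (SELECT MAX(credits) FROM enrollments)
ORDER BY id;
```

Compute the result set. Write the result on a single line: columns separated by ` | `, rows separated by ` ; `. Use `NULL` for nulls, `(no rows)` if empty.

MA110 | 5 ; CS101 | 5 ; MA110 | 5 ; AR120 | 5

Scalar subquery: MAX(credits) over all enrollments rows = 5.
Keep rows where credits >= that value.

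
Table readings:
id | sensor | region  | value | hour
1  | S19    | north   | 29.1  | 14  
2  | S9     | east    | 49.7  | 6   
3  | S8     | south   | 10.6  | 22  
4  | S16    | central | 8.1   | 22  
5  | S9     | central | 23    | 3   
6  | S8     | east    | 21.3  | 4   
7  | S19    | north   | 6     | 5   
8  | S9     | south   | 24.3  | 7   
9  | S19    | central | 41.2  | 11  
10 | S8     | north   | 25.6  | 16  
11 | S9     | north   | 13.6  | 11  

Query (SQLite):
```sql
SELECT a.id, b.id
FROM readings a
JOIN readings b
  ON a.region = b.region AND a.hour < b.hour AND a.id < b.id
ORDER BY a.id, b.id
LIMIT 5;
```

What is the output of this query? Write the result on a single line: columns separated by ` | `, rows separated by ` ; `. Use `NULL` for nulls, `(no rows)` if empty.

Pairs (a,b) with same region, a.hour < b.hour, a.id < b.id.
region groups: central:{4,5,9} east:{2,6} north:{1,7,10,11} south:{3,8}
Ordered by (a.id, b.id); first 5.

1 | 10 ; 5 | 9 ; 7 | 10 ; 7 | 11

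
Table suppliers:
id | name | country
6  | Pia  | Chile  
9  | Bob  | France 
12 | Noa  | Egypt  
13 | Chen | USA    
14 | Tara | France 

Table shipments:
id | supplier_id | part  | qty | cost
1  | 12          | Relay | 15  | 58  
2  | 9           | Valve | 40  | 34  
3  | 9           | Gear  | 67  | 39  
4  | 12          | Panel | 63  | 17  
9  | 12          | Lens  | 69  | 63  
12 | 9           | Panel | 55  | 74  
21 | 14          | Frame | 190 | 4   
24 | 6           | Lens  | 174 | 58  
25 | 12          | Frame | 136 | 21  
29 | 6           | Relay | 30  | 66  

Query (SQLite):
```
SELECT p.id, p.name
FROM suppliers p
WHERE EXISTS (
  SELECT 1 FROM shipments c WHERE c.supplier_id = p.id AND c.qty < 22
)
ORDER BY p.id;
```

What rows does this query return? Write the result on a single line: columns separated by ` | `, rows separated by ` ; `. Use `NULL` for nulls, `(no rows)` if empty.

12 | Noa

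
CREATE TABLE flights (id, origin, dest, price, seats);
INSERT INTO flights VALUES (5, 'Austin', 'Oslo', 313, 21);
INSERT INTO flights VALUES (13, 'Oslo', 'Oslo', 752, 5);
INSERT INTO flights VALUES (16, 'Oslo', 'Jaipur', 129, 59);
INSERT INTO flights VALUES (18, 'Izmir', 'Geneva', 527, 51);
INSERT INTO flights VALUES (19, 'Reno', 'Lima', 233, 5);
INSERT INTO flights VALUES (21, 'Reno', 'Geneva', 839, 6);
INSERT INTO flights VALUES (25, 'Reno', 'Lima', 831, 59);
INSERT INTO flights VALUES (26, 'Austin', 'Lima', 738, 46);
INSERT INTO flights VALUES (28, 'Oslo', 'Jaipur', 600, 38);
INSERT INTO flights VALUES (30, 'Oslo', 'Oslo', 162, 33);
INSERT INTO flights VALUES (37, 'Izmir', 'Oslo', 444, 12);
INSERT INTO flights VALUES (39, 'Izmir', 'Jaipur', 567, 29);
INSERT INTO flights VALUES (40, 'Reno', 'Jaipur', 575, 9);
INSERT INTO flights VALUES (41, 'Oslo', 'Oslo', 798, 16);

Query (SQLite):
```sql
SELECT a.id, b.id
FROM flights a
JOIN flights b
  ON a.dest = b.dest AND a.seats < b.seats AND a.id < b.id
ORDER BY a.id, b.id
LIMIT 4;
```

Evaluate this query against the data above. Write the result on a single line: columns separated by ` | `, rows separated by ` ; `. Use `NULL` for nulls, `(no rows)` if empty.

5 | 30 ; 13 | 30 ; 13 | 37 ; 13 | 41

Pairs (a,b) with same dest, a.seats < b.seats, a.id < b.id.
dest groups: Geneva:{18,21} Jaipur:{16,28,39,40} Lima:{19,25,26} Oslo:{5,13,30,37,41}
Ordered by (a.id, b.id); first 4.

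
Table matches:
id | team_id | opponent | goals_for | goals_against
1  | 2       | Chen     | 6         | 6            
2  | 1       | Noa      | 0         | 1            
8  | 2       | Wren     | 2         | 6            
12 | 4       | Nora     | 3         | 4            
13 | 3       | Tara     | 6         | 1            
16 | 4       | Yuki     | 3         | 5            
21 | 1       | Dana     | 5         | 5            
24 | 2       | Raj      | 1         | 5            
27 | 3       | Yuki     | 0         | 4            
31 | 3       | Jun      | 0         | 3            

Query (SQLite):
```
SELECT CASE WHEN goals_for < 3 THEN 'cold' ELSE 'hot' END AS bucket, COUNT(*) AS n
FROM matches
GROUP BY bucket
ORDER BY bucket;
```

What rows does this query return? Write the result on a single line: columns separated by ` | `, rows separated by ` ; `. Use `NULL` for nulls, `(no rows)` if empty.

cold | 5 ; hot | 5

Bucket rows by goals_for < 3 → 'cold' else 'hot'; count each bucket.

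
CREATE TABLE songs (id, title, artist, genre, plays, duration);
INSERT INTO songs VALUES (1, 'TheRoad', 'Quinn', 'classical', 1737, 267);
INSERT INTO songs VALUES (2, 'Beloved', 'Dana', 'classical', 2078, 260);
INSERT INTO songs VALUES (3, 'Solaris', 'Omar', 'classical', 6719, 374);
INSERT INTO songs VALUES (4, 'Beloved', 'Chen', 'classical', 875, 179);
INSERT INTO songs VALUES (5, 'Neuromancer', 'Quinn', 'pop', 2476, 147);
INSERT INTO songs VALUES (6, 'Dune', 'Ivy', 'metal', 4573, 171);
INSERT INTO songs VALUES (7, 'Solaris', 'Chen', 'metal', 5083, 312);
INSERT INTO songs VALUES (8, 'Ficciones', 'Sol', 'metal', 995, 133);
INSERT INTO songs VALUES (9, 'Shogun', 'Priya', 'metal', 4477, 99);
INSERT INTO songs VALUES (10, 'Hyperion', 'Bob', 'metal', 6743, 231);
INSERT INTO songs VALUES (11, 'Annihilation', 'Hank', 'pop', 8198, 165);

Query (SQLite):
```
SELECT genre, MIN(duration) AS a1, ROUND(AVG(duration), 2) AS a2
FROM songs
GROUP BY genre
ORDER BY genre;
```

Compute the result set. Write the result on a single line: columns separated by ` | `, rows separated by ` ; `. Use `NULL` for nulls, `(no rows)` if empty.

classical | 179 | 270 ; metal | 99 | 189.2 ; pop | 147 | 156

Group songs by genre.
Per group compute: MIN(duration), ROUND(AVG(duration), 2).
  classical: ids {1, 2, 3, 4} → MIN(duration)=179, ROUND(AVG(duration), 2)=270
  metal: ids {6, 7, 8, 9, 10} → MIN(duration)=99, ROUND(AVG(duration), 2)=189.2
  pop: ids {5, 11} → MIN(duration)=147, ROUND(AVG(duration), 2)=156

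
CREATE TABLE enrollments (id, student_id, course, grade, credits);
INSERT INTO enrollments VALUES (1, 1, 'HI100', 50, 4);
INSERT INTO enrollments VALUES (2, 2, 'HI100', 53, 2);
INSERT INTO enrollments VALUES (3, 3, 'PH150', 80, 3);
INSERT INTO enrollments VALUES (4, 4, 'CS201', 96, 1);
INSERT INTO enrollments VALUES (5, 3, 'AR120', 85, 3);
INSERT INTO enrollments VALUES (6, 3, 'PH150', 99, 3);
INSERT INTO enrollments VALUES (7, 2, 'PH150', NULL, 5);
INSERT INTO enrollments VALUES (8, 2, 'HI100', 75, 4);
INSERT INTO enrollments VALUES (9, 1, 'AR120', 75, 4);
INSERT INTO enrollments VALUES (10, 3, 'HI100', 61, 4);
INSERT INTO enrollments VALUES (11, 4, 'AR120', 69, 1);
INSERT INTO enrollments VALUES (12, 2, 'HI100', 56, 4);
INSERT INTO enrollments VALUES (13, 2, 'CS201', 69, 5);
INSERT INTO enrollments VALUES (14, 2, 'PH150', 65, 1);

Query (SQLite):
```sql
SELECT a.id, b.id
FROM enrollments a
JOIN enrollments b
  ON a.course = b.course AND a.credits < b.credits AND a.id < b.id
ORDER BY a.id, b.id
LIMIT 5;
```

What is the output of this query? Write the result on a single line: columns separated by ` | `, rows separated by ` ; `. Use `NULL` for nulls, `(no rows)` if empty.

2 | 8 ; 2 | 10 ; 2 | 12 ; 3 | 7 ; 4 | 13

Pairs (a,b) with same course, a.credits < b.credits, a.id < b.id.
course groups: AR120:{5,9,11} CS201:{4,13} HI100:{1,2,8,10,12} PH150:{3,6,7,14}
Ordered by (a.id, b.id); first 5.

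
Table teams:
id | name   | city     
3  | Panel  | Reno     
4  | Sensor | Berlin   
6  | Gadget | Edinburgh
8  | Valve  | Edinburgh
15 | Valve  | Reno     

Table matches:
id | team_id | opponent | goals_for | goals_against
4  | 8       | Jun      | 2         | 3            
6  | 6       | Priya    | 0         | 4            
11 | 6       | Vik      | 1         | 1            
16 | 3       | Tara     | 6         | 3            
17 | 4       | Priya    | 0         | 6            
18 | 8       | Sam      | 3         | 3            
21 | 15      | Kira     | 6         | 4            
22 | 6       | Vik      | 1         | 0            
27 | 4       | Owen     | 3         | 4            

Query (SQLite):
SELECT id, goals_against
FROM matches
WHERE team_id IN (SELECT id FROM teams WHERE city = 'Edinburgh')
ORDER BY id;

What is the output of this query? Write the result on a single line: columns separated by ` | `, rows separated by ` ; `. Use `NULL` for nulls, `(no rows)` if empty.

Inner query: teams.id where city = 'Edinburgh'.
Outer: keep matches rows whose team_id is in that set.
Inner query → {6, 8}

4 | 3 ; 6 | 4 ; 11 | 1 ; 18 | 3 ; 22 | 0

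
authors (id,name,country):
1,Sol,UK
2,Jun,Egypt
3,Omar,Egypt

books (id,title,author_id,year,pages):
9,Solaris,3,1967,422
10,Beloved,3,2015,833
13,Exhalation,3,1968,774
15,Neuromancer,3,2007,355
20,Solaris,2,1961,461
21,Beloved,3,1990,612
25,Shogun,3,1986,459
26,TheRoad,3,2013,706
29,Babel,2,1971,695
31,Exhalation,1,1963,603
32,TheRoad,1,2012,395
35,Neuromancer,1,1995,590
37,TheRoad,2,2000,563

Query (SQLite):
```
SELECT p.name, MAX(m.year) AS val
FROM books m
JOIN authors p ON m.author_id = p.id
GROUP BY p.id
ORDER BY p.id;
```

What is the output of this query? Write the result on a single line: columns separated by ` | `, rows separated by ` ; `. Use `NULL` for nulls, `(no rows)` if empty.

Sol | 2012 ; Jun | 2000 ; Omar | 2015

Join each books row to its authors via author_id.
Group joined rows by authors.id; compute MAX(m.year) per group.
  1: ids {31, 32, 35} → MAX(m.year)=2012
  2: ids {20, 29, 37} → MAX(m.year)=2000
  3: ids {9, 10, 13, 15, 21, 25, 26} → MAX(m.year)=2015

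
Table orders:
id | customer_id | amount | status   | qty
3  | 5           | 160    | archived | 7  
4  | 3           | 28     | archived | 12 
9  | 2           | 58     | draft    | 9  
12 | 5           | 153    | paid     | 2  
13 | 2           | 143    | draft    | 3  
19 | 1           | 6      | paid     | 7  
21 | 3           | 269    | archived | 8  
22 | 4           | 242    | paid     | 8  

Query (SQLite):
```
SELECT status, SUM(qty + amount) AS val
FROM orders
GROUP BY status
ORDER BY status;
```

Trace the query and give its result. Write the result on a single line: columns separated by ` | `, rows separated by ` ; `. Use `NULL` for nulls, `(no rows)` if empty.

For each row compute qty + amount.
Group by status; take SUM of the expression per group.
  archived: ids {3, 4, 21} → SUM(qty + amount)=484
  draft: ids {9, 13} → SUM(qty + amount)=213
  paid: ids {12, 19, 22} → SUM(qty + amount)=418

archived | 484 ; draft | 213 ; paid | 418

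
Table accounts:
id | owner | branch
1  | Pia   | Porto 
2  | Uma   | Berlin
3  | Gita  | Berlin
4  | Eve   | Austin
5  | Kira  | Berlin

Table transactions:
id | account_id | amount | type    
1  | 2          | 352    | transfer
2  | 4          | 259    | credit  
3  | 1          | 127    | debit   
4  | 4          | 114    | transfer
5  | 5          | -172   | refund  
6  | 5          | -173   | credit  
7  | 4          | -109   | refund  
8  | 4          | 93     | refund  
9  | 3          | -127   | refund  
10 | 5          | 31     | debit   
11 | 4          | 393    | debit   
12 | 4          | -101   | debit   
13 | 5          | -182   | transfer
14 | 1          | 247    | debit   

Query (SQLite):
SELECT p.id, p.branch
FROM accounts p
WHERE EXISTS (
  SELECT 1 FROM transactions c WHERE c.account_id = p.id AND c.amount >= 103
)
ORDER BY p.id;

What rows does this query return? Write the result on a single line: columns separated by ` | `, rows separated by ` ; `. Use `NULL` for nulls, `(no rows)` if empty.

For each accounts row, check whether any transactions with matching account_id has amount >= 103.
Keep rows where that is true.

1 | Porto ; 2 | Berlin ; 4 | Austin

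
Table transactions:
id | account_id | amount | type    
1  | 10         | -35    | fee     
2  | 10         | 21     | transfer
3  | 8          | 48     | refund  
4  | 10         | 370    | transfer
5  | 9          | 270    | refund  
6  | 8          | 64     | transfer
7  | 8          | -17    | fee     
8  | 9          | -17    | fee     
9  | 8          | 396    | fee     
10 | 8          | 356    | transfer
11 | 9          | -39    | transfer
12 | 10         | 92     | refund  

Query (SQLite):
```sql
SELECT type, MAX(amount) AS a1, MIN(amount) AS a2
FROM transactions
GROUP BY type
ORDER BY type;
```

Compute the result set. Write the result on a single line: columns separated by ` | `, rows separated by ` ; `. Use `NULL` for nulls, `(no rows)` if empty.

fee | 396 | -35 ; refund | 270 | 48 ; transfer | 370 | -39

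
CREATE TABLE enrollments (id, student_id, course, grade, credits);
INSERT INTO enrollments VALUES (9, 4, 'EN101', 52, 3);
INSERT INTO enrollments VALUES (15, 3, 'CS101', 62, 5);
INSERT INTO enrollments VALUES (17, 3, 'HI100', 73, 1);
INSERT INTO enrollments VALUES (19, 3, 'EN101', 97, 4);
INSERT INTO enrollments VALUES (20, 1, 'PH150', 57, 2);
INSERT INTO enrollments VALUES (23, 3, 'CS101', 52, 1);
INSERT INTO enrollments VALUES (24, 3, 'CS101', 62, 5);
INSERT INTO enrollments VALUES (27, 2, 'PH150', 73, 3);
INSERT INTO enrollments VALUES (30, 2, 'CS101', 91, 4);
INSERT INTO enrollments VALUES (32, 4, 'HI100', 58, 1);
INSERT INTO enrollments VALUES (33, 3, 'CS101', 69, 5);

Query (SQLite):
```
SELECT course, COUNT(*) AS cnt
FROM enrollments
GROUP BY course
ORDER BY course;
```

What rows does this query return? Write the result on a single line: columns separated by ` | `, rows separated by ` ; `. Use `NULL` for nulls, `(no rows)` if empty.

Partition enrollments by course; compute COUNT(*) within each group.
  CS101: ids {15, 23, 24, 30, 33} → COUNT(*)=5
  EN101: ids {9, 19} → COUNT(*)=2
  HI100: ids {17, 32} → COUNT(*)=2
  PH150: ids {20, 27} → COUNT(*)=2

CS101 | 5 ; EN101 | 2 ; HI100 | 2 ; PH150 | 2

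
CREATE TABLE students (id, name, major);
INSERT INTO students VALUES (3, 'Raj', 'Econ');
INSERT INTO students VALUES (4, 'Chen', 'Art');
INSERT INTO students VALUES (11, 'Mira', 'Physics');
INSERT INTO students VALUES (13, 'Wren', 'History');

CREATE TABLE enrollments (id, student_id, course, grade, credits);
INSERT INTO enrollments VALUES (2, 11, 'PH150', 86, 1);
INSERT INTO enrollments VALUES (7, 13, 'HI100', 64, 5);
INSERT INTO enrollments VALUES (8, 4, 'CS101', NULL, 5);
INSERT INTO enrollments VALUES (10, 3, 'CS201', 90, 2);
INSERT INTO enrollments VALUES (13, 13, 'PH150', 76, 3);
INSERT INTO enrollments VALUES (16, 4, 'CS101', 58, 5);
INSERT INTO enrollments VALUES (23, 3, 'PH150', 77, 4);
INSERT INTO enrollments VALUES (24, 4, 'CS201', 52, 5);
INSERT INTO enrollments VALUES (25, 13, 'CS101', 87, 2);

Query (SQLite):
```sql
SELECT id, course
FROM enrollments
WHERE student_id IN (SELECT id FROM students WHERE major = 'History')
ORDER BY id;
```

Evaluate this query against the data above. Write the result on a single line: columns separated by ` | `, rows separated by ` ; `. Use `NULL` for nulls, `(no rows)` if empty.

Inner query: students.id where major = 'History'.
Outer: keep enrollments rows whose student_id is in that set.
Inner query → {13}

7 | HI100 ; 13 | PH150 ; 25 | CS101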